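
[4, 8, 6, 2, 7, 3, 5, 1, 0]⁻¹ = [8, 7, 3, 5, 0, 6, 2, 4, 1]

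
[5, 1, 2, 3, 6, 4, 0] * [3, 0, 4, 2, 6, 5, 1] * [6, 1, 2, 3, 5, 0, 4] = [0, 6, 5, 2, 1, 4, 3]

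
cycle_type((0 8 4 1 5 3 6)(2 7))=2.7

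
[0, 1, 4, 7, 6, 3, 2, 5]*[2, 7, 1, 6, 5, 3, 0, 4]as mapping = [0→2, 1→7, 2→5, 3→4, 4→0, 5→6, 6→1, 7→3]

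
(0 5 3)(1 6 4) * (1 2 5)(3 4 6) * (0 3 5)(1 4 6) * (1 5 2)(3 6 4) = (0 3 6 5 4 1 2)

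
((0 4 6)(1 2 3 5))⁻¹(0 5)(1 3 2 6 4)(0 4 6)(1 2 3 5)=(0 6 2 5 3)(1 4)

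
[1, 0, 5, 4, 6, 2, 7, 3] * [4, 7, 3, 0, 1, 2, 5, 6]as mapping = [0→7, 1→4, 2→2, 3→1, 4→5, 5→3, 6→6, 7→0]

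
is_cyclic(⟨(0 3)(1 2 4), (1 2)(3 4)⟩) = no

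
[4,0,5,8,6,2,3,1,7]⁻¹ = [1,7,5,6,0,2,4,8,3]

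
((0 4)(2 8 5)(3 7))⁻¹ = (0 4)(2 5 8)(3 7)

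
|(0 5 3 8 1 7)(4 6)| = 6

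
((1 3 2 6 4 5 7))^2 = (1 2 4 7 3 6 5)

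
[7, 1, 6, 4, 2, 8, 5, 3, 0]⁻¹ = [8, 1, 4, 7, 3, 6, 2, 0, 5]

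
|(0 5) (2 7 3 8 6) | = 10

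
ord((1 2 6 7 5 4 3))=7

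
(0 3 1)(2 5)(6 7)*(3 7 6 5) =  (0 7 5 2 3 1)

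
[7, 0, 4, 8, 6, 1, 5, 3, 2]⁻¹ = [1, 5, 8, 7, 2, 6, 4, 0, 3]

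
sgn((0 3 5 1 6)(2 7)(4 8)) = 1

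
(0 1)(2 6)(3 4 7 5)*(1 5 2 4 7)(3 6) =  (0 5 6 4 1)(2 3 7)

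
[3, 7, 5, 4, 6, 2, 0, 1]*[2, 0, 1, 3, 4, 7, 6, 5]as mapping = [0→3, 1→5, 2→7, 3→4, 4→6, 5→1, 6→2, 7→0]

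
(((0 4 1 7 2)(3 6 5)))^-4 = (0 4 1 7 2)(3 5 6)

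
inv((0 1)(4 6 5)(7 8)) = (0 1)(4 5 6)(7 8)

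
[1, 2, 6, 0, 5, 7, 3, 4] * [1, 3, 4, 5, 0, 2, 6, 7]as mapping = [0→3, 1→4, 2→6, 3→1, 4→2, 5→7, 6→5, 7→0]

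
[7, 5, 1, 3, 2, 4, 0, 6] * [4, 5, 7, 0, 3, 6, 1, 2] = [2, 6, 5, 0, 7, 3, 4, 1]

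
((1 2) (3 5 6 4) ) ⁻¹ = (1 2) (3 4 6 5) 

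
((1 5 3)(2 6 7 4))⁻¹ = (1 3 5)(2 4 7 6)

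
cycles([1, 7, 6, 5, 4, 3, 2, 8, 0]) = (0 1 7 8)(2 6)(3 5)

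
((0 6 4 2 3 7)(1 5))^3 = (0 2)(1 5)(3 6)(4 7)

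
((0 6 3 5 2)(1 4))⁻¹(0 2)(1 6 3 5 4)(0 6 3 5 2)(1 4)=(0 6)(1 4 3 5 2)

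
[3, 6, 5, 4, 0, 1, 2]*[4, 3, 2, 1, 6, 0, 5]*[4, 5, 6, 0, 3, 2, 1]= [5, 2, 4, 1, 3, 0, 6] 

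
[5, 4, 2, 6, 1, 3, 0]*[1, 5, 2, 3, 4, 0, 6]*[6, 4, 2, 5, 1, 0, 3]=[6, 1, 2, 3, 0, 5, 4]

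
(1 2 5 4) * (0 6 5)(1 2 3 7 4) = (0 6 5 1 3 7 4 2)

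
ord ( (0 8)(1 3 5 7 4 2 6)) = 14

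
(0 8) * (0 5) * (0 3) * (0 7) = (0 8 5 3 7)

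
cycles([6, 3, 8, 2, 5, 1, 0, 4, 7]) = (0 6)(1 3 2 8 7 4 5)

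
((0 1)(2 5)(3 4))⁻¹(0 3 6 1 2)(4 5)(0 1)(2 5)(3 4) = (0 5 1 4 6)(2 3)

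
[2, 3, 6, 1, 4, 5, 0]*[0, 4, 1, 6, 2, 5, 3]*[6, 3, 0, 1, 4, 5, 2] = [3, 2, 1, 4, 0, 5, 6]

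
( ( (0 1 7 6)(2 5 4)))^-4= (2 4 5)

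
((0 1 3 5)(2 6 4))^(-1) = (0 5 3 1)(2 4 6)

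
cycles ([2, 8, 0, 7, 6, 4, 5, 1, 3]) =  (0 2)(1 8 3 7)(4 6 5)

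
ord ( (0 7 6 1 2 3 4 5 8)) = 9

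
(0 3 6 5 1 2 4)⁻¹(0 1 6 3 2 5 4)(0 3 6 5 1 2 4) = (0 3 2 5 6 4 1)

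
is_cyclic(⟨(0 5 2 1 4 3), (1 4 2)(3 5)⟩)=no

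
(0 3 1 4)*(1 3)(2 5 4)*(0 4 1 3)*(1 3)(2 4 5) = (0 1 4 5 3)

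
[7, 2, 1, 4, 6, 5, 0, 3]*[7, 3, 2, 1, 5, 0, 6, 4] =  [4, 2, 3, 5, 6, 0, 7, 1]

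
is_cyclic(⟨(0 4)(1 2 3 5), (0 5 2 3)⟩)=no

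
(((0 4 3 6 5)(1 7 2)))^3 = (0 6 4 5 3)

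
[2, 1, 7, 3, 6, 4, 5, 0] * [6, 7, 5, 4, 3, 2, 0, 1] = [5, 7, 1, 4, 0, 3, 2, 6]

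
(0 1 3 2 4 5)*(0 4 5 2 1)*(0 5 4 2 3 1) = (0 5 2 4 3)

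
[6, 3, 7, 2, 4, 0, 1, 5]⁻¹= [5, 6, 3, 1, 4, 7, 0, 2]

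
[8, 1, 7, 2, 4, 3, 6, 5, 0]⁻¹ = [8, 1, 3, 5, 4, 7, 6, 2, 0]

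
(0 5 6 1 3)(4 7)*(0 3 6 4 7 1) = (0 5 4 1 6)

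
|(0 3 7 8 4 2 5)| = 7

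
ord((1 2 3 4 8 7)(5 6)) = 6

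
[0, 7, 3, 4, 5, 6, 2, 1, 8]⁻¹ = [0, 7, 6, 2, 3, 4, 5, 1, 8]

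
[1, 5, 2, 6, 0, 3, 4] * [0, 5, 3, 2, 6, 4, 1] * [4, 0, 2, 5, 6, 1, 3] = [1, 6, 5, 0, 4, 2, 3]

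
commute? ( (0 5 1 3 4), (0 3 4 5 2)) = no: (0 5 1 3 4)*(0 3 4 5 2) = (0 2)(1 4 3 5), (0 3 4 5 2)*(0 5 1 3 4) = (0 4 1 3)(2 5)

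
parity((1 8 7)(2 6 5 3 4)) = even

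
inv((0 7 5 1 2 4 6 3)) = (0 3 6 4 2 1 5 7)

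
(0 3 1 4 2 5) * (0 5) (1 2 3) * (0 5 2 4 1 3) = (0 3 4) (2 5) 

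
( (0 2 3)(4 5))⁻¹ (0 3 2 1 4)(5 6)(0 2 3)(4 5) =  (0 3 1 5 2)(4 6)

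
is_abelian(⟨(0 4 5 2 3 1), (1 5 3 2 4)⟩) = no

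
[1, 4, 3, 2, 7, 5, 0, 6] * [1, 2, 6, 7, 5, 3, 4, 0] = [2, 5, 7, 6, 0, 3, 1, 4]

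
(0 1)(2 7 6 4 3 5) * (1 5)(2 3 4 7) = (0 5 3 1)(6 7)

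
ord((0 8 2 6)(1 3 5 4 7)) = 20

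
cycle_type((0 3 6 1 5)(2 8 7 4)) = 4.5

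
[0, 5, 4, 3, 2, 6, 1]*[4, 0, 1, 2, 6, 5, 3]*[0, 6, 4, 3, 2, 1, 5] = [2, 1, 5, 4, 6, 3, 0]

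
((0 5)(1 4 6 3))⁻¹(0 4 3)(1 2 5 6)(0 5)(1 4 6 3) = (0 3 4 2)(1 5 6)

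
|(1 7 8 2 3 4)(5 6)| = 6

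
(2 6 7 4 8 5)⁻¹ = (2 5 8 4 7 6)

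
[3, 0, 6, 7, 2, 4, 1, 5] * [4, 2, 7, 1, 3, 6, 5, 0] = [1, 4, 5, 0, 7, 3, 2, 6]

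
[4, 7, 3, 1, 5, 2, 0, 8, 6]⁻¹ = [6, 3, 5, 2, 0, 4, 8, 1, 7]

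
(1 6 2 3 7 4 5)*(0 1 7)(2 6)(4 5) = (0 1 2 3)(5 7)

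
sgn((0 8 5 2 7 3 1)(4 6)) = -1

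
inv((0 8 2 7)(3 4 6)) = (0 7 2 8)(3 6 4)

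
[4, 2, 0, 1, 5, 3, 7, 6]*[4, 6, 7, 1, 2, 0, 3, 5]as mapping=[0→2, 1→7, 2→4, 3→6, 4→0, 5→1, 6→5, 7→3]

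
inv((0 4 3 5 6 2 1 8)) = (0 8 1 2 6 5 3 4)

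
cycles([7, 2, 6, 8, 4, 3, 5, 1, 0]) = (0 7 1 2 6 5 3 8)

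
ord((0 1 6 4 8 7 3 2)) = 8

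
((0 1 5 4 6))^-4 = (0 1 5 4 6)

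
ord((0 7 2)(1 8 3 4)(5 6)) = 12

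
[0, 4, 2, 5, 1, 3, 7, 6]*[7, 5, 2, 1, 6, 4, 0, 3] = [7, 6, 2, 4, 5, 1, 3, 0]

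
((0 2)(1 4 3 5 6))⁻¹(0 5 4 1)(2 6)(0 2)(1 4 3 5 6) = (0 1)(2 6 3 4)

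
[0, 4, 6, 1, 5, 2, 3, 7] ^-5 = [0, 4, 6, 1, 5, 2, 3, 7] 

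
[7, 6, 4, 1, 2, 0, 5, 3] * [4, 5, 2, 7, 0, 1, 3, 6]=[6, 3, 0, 5, 2, 4, 1, 7] 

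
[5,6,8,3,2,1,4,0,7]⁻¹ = [7,5,4,3,6,0,1,8,2]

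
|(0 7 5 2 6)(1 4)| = 10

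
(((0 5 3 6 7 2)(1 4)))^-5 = (0 5 3 6 7 2)(1 4)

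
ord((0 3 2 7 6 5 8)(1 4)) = 14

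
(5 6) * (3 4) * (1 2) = (1 2)(3 4)(5 6)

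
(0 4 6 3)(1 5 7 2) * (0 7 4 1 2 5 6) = (0 1 6 3 7 5 4)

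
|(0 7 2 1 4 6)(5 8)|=6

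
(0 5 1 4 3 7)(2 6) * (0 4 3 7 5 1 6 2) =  (0 1 3 5 6)(4 7)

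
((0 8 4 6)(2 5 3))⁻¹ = (0 6 4 8)(2 3 5)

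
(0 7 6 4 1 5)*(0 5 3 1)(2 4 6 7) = (0 2 4)(1 3)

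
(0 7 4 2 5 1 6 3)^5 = (0 1 4 3 5 7 6 2)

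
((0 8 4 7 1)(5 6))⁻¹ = (0 1 7 4 8)(5 6)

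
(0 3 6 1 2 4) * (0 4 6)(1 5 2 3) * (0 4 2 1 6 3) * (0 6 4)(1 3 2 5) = (0 4 5 3)(1 6)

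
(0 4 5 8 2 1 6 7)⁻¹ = (0 7 6 1 2 8 5 4)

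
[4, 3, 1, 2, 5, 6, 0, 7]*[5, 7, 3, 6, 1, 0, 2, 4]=[1, 6, 7, 3, 0, 2, 5, 4]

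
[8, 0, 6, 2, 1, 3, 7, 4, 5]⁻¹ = [1, 4, 3, 5, 7, 8, 2, 6, 0]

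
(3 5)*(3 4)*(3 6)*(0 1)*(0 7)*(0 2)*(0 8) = (0 1 7 2 8)(3 5 4 6)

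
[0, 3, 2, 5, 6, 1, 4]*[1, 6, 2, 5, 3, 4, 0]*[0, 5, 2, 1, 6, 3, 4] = [5, 3, 2, 6, 0, 4, 1]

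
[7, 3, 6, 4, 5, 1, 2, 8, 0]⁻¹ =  [8, 5, 6, 1, 3, 4, 2, 0, 7]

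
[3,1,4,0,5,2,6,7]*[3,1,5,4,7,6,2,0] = [4,1,7,3,6,5,2,0]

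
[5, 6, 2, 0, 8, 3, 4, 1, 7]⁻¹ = [3, 7, 2, 5, 6, 0, 1, 8, 4]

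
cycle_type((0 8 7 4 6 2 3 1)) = 8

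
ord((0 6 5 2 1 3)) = 6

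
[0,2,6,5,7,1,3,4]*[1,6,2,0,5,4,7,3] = [1,2,7,4,3,6,0,5]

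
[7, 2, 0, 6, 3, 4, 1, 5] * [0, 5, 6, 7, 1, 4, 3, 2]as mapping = [0→2, 1→6, 2→0, 3→3, 4→7, 5→1, 6→5, 7→4]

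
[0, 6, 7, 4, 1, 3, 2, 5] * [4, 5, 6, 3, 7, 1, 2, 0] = [4, 2, 0, 7, 5, 3, 6, 1]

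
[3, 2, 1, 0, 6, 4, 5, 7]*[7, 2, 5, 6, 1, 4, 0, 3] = [6, 5, 2, 7, 0, 1, 4, 3]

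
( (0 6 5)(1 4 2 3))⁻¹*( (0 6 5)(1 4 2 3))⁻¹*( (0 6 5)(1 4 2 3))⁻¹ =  (1 4 2 3)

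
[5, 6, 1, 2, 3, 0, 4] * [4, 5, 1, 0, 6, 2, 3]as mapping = [0→2, 1→3, 2→5, 3→1, 4→0, 5→4, 6→6]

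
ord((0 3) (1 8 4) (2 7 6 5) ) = 12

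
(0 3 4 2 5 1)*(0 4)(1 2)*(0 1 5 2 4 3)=(1 3)(4 5)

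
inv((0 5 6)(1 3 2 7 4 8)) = (0 6 5)(1 8 4 7 2 3)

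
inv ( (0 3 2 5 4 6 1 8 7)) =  (0 7 8 1 6 4 5 2 3)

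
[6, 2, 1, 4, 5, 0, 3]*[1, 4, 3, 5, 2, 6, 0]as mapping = [0→0, 1→3, 2→4, 3→2, 4→6, 5→1, 6→5]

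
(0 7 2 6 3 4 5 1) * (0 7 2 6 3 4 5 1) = (0 2 3 5)(1 7 6 4)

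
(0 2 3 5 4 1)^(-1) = (0 1 4 5 3 2)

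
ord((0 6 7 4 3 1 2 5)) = 8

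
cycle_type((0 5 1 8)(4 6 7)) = 3.4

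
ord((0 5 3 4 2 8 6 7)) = 8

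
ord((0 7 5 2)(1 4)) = 4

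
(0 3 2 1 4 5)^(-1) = (0 5 4 1 2 3)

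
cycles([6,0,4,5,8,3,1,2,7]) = (0 6 1)(2 4 8 7)(3 5)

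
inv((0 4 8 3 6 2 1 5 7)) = (0 7 5 1 2 6 3 8 4)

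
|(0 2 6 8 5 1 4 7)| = 8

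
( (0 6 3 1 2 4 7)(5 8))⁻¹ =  (0 7 4 2 1 3 6)(5 8)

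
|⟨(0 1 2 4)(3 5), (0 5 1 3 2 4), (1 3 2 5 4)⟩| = 720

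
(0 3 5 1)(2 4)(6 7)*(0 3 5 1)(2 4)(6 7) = (0 5)(1 3)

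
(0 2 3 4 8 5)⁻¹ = (0 5 8 4 3 2)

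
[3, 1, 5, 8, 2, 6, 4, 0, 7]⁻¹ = [7, 1, 4, 0, 6, 2, 5, 8, 3]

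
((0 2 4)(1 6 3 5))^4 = (0 2 4)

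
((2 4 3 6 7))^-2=(2 6 4 7 3)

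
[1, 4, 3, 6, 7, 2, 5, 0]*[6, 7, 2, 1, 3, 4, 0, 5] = [7, 3, 1, 0, 5, 2, 4, 6]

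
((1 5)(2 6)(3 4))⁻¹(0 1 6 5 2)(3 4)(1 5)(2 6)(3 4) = (0 5 2 1 6)(3 4)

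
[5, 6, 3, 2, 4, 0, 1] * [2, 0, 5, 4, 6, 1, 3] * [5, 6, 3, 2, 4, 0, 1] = [6, 2, 4, 0, 1, 3, 5]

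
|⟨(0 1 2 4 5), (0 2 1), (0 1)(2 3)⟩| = 360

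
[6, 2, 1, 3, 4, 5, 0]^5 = [6, 2, 1, 3, 4, 5, 0]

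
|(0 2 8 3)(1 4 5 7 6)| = 20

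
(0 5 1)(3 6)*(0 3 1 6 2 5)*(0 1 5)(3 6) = (0 1 6 5 3 2)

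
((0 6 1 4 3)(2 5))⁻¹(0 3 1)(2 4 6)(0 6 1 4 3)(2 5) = (0 4 6)(1 5 3)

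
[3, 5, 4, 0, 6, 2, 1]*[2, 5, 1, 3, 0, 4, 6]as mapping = [0→3, 1→4, 2→0, 3→2, 4→6, 5→1, 6→5]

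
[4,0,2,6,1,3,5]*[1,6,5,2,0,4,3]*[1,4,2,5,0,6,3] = [1,4,6,5,3,2,0]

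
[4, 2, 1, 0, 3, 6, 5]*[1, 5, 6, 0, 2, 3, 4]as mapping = [0→2, 1→6, 2→5, 3→1, 4→0, 5→4, 6→3]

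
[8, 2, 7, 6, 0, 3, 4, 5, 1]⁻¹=[4, 8, 1, 5, 6, 7, 3, 2, 0]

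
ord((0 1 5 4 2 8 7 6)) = 8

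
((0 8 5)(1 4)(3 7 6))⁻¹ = (0 5 8)(1 4)(3 6 7)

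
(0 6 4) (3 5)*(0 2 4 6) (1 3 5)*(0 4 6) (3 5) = (0 4 2 6) (1 5 3) 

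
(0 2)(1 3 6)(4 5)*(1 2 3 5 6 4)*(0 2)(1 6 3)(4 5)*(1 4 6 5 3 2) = (0 4 2 1 6)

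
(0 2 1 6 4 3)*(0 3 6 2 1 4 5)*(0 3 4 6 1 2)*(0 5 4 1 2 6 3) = (0 6 4 2 3 1 5)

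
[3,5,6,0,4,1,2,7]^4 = [0,1,2,3,4,5,6,7]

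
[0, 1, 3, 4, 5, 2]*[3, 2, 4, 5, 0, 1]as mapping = [0→3, 1→2, 2→5, 3→0, 4→1, 5→4]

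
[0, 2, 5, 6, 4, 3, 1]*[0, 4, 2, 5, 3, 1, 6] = [0, 2, 1, 6, 3, 5, 4]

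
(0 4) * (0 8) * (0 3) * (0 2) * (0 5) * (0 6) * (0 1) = (0 4 8 3 2 5 6 1)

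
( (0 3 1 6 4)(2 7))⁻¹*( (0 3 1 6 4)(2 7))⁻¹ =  (0 6 3 4 1)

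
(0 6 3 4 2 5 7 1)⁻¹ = (0 1 7 5 2 4 3 6)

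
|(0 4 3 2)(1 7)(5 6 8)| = 12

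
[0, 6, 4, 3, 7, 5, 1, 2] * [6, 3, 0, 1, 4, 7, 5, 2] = [6, 5, 4, 1, 2, 7, 3, 0]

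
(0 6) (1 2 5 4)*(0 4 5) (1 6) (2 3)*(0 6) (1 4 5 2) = (0 4) (1 3) (2 6 5) 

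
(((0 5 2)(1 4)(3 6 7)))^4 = (0 5 2)(3 6 7)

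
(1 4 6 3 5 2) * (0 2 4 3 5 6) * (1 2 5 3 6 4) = (0 5 1 6 3 4) 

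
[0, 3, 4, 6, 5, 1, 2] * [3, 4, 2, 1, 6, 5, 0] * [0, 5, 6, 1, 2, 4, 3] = [1, 5, 3, 0, 4, 2, 6]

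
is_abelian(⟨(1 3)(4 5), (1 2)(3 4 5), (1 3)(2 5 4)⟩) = no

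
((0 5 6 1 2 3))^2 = (0 6 2)(1 3 5)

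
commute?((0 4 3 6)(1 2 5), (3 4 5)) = no:(0 4 3 6)(1 2 5) * (3 4 5) = (0 5 1 2 3 6), (3 4 5) * (0 4 3 6)(1 2 5) = (0 4 1 2 5 6)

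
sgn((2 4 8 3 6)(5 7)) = -1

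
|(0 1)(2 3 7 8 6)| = 10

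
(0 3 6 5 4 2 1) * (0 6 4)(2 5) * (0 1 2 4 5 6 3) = (1 3 5)(4 6)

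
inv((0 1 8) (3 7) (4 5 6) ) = (0 8 1) (3 7) (4 6 5) 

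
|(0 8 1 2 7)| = 5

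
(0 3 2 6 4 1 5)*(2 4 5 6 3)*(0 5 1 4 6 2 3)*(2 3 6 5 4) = (0 6 1 3 5 4 2) 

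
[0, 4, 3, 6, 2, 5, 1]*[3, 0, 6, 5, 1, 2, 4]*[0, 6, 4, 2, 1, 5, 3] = [2, 6, 5, 1, 3, 4, 0]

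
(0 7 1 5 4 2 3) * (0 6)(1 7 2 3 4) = (0 2 4 3 6)(1 5)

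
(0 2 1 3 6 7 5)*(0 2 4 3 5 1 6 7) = (0 4 3 7 1 5 2 6)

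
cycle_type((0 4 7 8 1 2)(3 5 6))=3.6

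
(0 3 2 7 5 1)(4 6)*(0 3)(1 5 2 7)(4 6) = (1 3 7 2)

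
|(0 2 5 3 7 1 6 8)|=8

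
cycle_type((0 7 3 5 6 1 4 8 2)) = 9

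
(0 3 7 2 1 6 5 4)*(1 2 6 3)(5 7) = (0 1 3 5 4)(6 7)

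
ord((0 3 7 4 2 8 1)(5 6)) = 14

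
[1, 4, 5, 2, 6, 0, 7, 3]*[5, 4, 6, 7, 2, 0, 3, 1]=[4, 2, 0, 6, 3, 5, 1, 7]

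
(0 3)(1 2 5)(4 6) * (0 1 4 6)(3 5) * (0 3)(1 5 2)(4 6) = (0 2)(3 5 6 4)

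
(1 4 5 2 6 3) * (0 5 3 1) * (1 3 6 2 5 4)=(0 4 6 3)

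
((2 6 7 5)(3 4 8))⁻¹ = (2 5 7 6)(3 8 4)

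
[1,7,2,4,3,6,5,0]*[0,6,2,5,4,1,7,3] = [6,3,2,4,5,7,1,0]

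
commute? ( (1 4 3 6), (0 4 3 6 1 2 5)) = no: (1 4 3 6)*(0 4 3 6 1 2 5) = (0 4 6 2 5)(1 3), (0 4 3 6 1 2 5)*(1 4 3 6) = (0 3 1 2 5)(4 6)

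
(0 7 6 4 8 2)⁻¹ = (0 2 8 4 6 7)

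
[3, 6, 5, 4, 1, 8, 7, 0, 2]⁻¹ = [7, 4, 8, 0, 3, 2, 1, 6, 5]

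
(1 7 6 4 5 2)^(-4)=(1 6 5)(2 7 4)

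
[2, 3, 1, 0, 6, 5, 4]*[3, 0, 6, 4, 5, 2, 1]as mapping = [0→6, 1→4, 2→0, 3→3, 4→1, 5→2, 6→5]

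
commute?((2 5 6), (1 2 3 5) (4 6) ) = no:(2 5 6)*(1 2 3 5) (4 6) = (1 2) (3 5 4 6), (1 2 3 5) (4 6)*(2 5 6) = (1 5) (2 3 6 4) 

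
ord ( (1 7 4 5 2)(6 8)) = 10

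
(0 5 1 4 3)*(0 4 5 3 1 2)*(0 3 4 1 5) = (0 4 5 2 3 1)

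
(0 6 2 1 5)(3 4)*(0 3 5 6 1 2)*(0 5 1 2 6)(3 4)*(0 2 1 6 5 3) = (0 1 2 5 4 6 3)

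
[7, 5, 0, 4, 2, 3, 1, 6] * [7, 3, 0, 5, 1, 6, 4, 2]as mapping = [0→2, 1→6, 2→7, 3→1, 4→0, 5→5, 6→3, 7→4]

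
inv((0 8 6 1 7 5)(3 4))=(0 5 7 1 6 8)(3 4)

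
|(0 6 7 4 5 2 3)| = 7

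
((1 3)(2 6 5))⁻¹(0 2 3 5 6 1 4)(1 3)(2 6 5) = (0 6 1 2 5 3 4)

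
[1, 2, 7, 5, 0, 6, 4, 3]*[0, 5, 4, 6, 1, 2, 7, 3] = [5, 4, 3, 2, 0, 7, 1, 6]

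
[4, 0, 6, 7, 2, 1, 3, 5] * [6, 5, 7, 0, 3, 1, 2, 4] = [3, 6, 2, 4, 7, 5, 0, 1]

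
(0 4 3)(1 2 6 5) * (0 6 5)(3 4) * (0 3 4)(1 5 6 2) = (0 4)(2 6 3)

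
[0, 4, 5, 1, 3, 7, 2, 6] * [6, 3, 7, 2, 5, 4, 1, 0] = [6, 5, 4, 3, 2, 0, 7, 1]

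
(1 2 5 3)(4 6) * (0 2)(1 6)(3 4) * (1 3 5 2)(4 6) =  (0 1)(3 4)(5 6)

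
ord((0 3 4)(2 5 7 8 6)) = 15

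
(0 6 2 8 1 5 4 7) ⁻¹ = (0 7 4 5 1 8 2 6) 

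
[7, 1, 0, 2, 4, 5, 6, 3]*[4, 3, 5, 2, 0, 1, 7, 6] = [6, 3, 4, 5, 0, 1, 7, 2]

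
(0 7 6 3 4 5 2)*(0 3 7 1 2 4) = (0 1 2 3)(4 5)(6 7)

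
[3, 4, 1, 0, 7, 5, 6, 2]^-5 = [3, 2, 7, 0, 1, 5, 6, 4]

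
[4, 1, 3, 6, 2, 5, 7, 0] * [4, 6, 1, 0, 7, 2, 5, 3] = [7, 6, 0, 5, 1, 2, 3, 4]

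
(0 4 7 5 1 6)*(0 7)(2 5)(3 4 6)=(0 6 7 2 5 1 3 4)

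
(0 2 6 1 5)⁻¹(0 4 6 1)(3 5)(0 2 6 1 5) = (0 3)(1 5 2 4)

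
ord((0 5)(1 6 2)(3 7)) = 6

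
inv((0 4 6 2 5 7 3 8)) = (0 8 3 7 5 2 6 4)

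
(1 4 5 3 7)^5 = ()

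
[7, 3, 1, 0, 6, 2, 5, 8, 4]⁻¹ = [3, 2, 5, 1, 8, 6, 4, 0, 7]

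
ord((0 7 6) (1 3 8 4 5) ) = 15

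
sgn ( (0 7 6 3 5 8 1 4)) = -1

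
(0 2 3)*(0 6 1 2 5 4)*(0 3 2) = (0 5 4 3 6 1)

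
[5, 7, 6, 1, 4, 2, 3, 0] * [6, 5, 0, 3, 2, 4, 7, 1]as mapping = [0→4, 1→1, 2→7, 3→5, 4→2, 5→0, 6→3, 7→6]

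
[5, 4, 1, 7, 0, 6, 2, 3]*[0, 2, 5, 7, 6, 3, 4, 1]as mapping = [0→3, 1→6, 2→2, 3→1, 4→0, 5→4, 6→5, 7→7]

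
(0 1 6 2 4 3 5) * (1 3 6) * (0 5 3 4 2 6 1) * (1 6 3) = (0 4 6 3 1)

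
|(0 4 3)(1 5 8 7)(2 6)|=12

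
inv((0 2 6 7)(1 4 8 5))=(0 7 6 2)(1 5 8 4)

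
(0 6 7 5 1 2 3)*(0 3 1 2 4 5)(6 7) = (0 7)(1 4 5 2)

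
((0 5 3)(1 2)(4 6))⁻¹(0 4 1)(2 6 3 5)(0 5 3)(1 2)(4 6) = (0 3 1 4)(2 5 6)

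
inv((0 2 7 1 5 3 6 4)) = (0 4 6 3 5 1 7 2)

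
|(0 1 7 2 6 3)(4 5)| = 6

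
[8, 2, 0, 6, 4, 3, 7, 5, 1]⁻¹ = [2, 8, 1, 5, 4, 7, 3, 6, 0]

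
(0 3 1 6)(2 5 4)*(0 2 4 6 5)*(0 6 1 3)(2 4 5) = (1 2 6 4 5)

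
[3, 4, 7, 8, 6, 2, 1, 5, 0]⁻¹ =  [8, 6, 5, 0, 1, 7, 4, 2, 3]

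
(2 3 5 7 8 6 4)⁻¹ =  (2 4 6 8 7 5 3)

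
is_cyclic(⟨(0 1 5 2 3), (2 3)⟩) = no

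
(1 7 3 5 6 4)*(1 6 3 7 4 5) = (1 4 6 5 3)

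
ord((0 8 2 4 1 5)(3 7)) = 6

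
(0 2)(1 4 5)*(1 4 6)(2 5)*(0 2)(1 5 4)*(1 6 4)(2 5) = (0 1 4)(2 5 6)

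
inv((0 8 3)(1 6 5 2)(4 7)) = (0 3 8)(1 2 5 6)(4 7)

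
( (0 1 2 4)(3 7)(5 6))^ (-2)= (0 2)(1 4)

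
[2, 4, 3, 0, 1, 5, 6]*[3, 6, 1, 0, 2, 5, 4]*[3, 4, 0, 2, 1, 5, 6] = [4, 0, 3, 2, 6, 5, 1]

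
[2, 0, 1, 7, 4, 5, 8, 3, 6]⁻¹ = [1, 2, 0, 7, 4, 5, 8, 3, 6]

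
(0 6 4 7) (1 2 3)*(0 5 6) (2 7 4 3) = (1 7 5 6 3) 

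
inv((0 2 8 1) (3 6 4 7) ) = (0 1 8 2) (3 7 4 6) 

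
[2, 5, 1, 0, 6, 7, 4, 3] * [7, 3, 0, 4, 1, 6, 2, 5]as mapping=[0→0, 1→6, 2→3, 3→7, 4→2, 5→5, 6→1, 7→4]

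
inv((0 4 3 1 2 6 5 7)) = (0 7 5 6 2 1 3 4)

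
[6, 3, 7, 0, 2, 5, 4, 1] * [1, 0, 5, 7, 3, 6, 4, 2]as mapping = [0→4, 1→7, 2→2, 3→1, 4→5, 5→6, 6→3, 7→0]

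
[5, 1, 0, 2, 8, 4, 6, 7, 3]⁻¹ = [2, 1, 3, 8, 5, 0, 6, 7, 4]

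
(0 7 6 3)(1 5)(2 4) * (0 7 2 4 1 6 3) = (0 2 1 5 6)(3 7)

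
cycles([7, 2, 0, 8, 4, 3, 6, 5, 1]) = (0 7 5 3 8 1 2) 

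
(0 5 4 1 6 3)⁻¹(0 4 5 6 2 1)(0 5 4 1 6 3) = (1 4 3 2 6 5)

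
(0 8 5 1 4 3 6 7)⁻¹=(0 7 6 3 4 1 5 8)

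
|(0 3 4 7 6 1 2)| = 7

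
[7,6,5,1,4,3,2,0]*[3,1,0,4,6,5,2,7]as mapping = [0→7,1→2,2→5,3→1,4→6,5→4,6→0,7→3]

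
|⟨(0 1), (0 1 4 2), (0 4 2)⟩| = 24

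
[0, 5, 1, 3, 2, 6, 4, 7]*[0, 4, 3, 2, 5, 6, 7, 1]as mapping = [0→0, 1→6, 2→4, 3→2, 4→3, 5→7, 6→5, 7→1]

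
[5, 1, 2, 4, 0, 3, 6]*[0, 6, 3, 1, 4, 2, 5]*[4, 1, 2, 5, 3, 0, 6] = [2, 6, 5, 3, 4, 1, 0]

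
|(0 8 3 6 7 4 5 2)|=8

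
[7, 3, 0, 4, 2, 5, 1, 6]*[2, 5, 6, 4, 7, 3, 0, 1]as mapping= [0→1, 1→4, 2→2, 3→7, 4→6, 5→3, 6→5, 7→0]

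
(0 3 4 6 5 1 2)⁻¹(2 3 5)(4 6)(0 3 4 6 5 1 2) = (0 4 1)(5 6)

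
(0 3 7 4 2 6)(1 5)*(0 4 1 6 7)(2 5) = (0 3)(1 2 7)(4 5 6)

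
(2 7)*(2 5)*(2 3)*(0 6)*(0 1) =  (0 6 1)(2 7 5 3)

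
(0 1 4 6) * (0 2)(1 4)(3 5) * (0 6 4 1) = (0 1)(2 6)(3 5)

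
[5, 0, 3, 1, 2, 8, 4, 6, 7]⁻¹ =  [1, 3, 4, 2, 6, 0, 7, 8, 5]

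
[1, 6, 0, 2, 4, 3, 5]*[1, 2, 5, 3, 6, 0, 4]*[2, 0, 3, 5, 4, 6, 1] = [3, 4, 0, 6, 1, 5, 2]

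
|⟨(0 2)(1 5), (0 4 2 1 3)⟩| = 360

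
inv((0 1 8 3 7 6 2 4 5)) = (0 5 4 2 6 7 3 8 1)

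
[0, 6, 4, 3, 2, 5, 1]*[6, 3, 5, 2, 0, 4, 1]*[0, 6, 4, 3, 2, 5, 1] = [1, 6, 0, 4, 5, 2, 3]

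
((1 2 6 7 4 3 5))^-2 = (1 3 7 2 5 4 6)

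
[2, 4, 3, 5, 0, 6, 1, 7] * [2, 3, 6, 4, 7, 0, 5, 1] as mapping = [0→6, 1→7, 2→4, 3→0, 4→2, 5→5, 6→3, 7→1] 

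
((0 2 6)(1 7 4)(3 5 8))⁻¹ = (0 6 2)(1 4 7)(3 8 5)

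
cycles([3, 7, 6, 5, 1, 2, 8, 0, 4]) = (0 3 5 2 6 8 4 1 7)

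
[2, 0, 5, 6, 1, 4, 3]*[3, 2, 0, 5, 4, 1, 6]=[0, 3, 1, 6, 2, 4, 5]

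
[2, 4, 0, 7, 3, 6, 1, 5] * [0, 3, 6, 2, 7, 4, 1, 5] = [6, 7, 0, 5, 2, 1, 3, 4]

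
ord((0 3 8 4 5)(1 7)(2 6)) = 10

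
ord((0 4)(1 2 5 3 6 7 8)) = 14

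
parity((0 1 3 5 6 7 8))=even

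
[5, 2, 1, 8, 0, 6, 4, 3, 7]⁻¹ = [4, 2, 1, 7, 6, 0, 5, 8, 3]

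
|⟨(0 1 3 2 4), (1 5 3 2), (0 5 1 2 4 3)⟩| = 720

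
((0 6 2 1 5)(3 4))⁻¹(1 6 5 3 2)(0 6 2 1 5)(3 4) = (0 4 1 5 2)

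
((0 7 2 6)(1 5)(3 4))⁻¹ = (0 6 2 7)(1 5)(3 4)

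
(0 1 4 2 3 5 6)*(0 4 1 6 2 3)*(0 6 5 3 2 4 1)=(0 5 4 2 6 1)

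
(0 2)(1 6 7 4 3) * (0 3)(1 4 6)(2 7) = (0 7 6 2 3 4)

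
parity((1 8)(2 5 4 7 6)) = odd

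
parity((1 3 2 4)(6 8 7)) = odd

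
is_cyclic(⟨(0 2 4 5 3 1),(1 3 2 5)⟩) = no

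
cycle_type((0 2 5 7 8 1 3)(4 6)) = 2.7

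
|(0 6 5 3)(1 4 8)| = 12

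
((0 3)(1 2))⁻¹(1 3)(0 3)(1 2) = (0 2)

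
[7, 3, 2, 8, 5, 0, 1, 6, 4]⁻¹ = [5, 6, 2, 1, 8, 4, 7, 0, 3]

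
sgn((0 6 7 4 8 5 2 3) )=-1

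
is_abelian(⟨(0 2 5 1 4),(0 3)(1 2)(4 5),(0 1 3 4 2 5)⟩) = no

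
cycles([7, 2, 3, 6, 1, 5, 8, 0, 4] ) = (0 7)(1 2 3 6 8 4)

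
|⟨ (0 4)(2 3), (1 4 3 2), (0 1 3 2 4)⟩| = 120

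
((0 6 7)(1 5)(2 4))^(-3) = (1 5)(2 4)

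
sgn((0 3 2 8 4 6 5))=1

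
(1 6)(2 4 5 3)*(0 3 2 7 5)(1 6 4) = (0 3 7 5 2 1 4)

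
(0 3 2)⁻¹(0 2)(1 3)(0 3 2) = (0 3)(1 2)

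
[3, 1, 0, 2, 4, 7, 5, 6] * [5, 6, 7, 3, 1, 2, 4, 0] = [3, 6, 5, 7, 1, 0, 2, 4]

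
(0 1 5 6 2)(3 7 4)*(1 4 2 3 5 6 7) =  (0 4 5 7 2)(1 6 3)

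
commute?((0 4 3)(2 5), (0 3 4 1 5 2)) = no:(0 4 3)(2 5)*(0 3 4 1 5 2) = (0 1 5), (0 3 4 1 5 2)*(0 4 3)(2 5) = (1 2 4)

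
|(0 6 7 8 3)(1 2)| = 10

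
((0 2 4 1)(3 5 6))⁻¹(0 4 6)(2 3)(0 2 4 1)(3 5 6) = (1 3 2)(4 5)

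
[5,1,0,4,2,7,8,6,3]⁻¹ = [2,1,4,8,3,0,7,5,6]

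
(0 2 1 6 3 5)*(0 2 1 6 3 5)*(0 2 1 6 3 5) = (0 6)(1 5)(2 3)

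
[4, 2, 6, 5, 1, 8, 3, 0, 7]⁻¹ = [7, 4, 1, 6, 0, 3, 2, 8, 5]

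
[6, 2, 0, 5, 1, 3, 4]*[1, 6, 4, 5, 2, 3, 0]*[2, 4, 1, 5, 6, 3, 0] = [2, 6, 4, 5, 0, 3, 1]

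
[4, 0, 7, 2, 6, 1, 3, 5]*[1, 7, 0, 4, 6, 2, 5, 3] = [6, 1, 3, 0, 5, 7, 4, 2]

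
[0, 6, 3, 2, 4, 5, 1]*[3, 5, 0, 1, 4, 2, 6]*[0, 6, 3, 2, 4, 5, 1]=[2, 1, 6, 0, 4, 3, 5]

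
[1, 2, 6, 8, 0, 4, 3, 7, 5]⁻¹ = [4, 0, 1, 6, 5, 8, 2, 7, 3]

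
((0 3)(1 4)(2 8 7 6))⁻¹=(0 3)(1 4)(2 6 7 8)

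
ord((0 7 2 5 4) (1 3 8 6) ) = 20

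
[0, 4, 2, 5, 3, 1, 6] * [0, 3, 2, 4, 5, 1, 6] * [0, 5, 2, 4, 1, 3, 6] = [0, 3, 2, 5, 1, 4, 6]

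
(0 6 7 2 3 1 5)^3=(0 2 5 7 1 6 3)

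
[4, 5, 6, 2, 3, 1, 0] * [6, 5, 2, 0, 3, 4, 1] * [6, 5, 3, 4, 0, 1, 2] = [4, 0, 5, 3, 6, 1, 2]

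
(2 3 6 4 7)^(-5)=()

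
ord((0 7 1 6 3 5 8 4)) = 8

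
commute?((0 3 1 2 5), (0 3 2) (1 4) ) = no:(0 3 1 2 5) * (0 3 2) (1 4) = (0 2 5 3 4 1), (0 3 2) (1 4) * (0 3 1 2 5) = (0 1 4 2 3 5) 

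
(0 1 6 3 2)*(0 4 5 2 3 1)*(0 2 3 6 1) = (0 2 4 5 3 6)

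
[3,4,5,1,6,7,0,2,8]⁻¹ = [6,3,7,0,1,2,4,5,8]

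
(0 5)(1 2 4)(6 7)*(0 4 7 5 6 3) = (0 6 5 4 1 2 7 3)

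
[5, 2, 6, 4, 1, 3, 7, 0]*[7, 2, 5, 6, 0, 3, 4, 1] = [3, 5, 4, 0, 2, 6, 1, 7]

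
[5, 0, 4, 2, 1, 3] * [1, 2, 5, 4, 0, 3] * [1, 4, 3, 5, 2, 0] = [5, 4, 1, 0, 3, 2]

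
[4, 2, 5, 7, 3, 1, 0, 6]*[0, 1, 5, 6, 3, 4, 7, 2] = [3, 5, 4, 2, 6, 1, 0, 7]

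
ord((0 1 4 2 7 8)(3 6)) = 6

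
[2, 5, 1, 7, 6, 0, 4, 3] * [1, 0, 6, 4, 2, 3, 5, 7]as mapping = [0→6, 1→3, 2→0, 3→7, 4→5, 5→1, 6→2, 7→4]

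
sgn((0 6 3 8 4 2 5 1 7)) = 1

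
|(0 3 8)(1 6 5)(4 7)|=6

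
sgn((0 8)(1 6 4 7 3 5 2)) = -1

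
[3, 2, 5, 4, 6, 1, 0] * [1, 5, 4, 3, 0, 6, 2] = [3, 4, 6, 0, 2, 5, 1]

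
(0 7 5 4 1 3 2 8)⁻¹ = (0 8 2 3 1 4 5 7)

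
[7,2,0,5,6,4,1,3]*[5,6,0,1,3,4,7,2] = [2,0,5,4,7,3,6,1]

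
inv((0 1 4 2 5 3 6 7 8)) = (0 8 7 6 3 5 2 4 1)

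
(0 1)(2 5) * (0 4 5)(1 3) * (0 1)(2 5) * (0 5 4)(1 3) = (0 1)(2 3 5 4)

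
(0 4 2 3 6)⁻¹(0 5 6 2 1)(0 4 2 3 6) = (0 3 1 4 5)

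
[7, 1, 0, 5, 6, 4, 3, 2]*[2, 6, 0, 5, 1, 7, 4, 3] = [3, 6, 2, 7, 4, 1, 5, 0]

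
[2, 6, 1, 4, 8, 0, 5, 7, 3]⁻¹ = [5, 2, 0, 8, 3, 6, 1, 7, 4]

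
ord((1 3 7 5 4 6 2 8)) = 8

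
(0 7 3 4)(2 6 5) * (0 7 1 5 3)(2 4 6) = (0 1 5 4 7)(3 6)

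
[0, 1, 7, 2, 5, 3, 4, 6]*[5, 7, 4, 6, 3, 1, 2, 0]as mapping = [0→5, 1→7, 2→0, 3→4, 4→1, 5→6, 6→3, 7→2]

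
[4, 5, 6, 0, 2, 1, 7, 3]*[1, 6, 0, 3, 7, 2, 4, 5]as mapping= [0→7, 1→2, 2→4, 3→1, 4→0, 5→6, 6→5, 7→3]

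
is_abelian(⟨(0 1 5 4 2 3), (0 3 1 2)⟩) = no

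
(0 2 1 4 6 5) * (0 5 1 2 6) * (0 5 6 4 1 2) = (0 4 5 6 2)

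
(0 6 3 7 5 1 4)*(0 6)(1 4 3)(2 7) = (1 3 2 7 5 4 6)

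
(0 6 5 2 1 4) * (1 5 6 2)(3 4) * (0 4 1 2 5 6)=(0 5 2 6)(1 3)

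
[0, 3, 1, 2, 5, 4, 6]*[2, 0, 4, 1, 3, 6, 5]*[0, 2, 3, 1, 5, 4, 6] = [3, 2, 0, 5, 6, 1, 4]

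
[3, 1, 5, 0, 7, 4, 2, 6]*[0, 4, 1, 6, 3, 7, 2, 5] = [6, 4, 7, 0, 5, 3, 1, 2]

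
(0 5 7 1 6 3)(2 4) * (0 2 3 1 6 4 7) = (0 5)(1 4 3 2 7 6)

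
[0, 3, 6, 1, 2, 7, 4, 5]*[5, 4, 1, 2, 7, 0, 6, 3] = [5, 2, 6, 4, 1, 3, 7, 0]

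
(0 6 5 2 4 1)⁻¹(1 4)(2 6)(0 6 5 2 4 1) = (0 1)(4 5)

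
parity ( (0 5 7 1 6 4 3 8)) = odd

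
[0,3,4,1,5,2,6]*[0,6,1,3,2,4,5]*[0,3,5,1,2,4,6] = [0,1,5,6,2,3,4]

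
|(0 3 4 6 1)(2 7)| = 10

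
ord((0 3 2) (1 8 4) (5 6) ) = 6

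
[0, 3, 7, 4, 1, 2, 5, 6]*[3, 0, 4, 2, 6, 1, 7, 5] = [3, 2, 5, 6, 0, 4, 1, 7]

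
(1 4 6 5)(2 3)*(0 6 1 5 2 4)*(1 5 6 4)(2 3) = (0 4 5 6 3 1)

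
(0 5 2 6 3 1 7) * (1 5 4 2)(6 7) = (0 4 2 7)(1 6 3 5)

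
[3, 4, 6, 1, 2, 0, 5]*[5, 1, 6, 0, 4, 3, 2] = [0, 4, 2, 1, 6, 5, 3]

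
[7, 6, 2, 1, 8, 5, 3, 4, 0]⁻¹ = [8, 3, 2, 6, 7, 5, 1, 0, 4]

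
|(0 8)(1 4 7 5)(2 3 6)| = 12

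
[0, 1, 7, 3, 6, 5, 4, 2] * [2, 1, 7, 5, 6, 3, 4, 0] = [2, 1, 0, 5, 4, 3, 6, 7]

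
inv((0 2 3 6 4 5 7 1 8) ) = (0 8 1 7 5 4 6 3 2) 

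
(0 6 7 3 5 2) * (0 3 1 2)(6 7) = (0 7 1 2 3 5)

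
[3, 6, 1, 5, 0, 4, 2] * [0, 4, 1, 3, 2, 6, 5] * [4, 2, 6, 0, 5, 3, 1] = [0, 3, 5, 1, 4, 6, 2]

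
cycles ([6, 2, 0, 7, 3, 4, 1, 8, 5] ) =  (0 6 1 2)(3 7 8 5 4)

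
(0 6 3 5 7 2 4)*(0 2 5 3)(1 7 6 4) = (0 4 2 1 7 5 6)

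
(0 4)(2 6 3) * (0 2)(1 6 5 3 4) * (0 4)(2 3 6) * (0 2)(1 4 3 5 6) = (0 4 5 1)(2 6)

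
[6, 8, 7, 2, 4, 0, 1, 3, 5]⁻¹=[5, 6, 3, 7, 4, 8, 0, 2, 1]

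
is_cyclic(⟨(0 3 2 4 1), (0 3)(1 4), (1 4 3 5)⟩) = no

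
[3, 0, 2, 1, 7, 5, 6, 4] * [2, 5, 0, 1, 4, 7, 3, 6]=[1, 2, 0, 5, 6, 7, 3, 4]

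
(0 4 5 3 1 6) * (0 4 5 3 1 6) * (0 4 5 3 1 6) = (0 3)(1 4)(5 6)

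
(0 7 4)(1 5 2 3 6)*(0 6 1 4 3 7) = (1 5 2 7 3)(4 6)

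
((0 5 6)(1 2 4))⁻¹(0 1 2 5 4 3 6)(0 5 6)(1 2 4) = (0 5 2 4 6 1 3)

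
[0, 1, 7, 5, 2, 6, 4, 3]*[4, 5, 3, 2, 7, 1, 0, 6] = [4, 5, 6, 1, 3, 0, 7, 2]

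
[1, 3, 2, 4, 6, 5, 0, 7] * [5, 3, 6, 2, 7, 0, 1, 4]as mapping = [0→3, 1→2, 2→6, 3→7, 4→1, 5→0, 6→5, 7→4]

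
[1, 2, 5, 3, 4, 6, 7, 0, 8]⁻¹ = [7, 0, 1, 3, 4, 2, 5, 6, 8]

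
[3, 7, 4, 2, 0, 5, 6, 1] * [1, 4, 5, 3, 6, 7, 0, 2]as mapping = [0→3, 1→2, 2→6, 3→5, 4→1, 5→7, 6→0, 7→4]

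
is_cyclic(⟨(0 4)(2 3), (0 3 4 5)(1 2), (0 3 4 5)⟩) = no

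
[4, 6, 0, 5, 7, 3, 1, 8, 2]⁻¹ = [2, 6, 8, 5, 0, 3, 1, 4, 7]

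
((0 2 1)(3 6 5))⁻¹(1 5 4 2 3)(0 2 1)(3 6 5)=(0 3 4 1 6)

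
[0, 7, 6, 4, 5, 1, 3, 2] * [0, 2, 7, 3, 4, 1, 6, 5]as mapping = [0→0, 1→5, 2→6, 3→4, 4→1, 5→2, 6→3, 7→7]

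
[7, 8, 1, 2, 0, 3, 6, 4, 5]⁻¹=[4, 2, 3, 5, 7, 8, 6, 0, 1]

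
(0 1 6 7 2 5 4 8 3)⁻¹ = (0 3 8 4 5 2 7 6 1)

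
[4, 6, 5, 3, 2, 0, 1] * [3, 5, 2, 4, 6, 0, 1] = [6, 1, 0, 4, 2, 3, 5]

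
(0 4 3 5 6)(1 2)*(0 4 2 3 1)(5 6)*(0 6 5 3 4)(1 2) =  (0 1 4 2 6)(3 5)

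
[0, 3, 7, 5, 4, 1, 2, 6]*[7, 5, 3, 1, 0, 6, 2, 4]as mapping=[0→7, 1→1, 2→4, 3→6, 4→0, 5→5, 6→3, 7→2]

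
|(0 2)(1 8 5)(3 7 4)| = 6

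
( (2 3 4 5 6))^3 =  (2 5 3 6 4)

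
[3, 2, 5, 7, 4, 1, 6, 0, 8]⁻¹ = [7, 5, 1, 0, 4, 2, 6, 3, 8]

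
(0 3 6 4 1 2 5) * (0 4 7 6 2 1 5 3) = (2 3)(4 5)(6 7)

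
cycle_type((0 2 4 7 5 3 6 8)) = 8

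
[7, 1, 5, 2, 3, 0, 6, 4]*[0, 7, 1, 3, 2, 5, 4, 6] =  [6, 7, 5, 1, 3, 0, 4, 2]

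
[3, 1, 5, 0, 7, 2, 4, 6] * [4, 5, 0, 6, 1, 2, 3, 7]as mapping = [0→6, 1→5, 2→2, 3→4, 4→7, 5→0, 6→1, 7→3]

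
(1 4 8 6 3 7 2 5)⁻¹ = (1 5 2 7 3 6 8 4)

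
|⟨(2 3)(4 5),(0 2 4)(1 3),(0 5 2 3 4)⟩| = 720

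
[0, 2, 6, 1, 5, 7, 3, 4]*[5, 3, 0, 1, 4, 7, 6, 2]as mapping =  [0→5, 1→0, 2→6, 3→3, 4→7, 5→2, 6→1, 7→4]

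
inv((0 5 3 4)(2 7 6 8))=(0 4 3 5)(2 8 6 7)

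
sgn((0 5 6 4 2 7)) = -1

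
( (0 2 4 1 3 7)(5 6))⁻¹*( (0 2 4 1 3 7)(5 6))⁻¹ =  (0 3 4)(1 2 7)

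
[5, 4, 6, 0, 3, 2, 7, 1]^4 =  [7, 5, 4, 6, 2, 1, 3, 0]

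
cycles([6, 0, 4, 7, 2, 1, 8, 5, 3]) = (0 6 8 3 7 5 1)(2 4)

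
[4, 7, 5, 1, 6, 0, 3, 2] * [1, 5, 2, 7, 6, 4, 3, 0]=[6, 0, 4, 5, 3, 1, 7, 2]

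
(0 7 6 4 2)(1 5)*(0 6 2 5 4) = (0 7 2 6)(1 4 5)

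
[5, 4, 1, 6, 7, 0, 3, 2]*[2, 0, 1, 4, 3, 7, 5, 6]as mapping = [0→7, 1→3, 2→0, 3→5, 4→6, 5→2, 6→4, 7→1]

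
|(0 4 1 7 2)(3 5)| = 10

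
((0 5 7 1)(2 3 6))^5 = (0 5 7 1)(2 6 3)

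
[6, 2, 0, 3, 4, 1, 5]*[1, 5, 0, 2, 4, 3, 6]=[6, 0, 1, 2, 4, 5, 3] 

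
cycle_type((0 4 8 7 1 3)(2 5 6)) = 3.6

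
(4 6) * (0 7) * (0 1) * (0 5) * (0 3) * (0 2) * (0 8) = (0 7 1 5 3 2 8)(4 6)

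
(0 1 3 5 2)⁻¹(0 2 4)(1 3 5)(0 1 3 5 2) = (0 4 1)(2 3 5)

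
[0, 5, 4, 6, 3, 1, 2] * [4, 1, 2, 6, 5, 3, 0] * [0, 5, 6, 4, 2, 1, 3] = [2, 4, 1, 0, 3, 5, 6]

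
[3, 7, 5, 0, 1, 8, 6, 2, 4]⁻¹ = [3, 4, 7, 0, 8, 2, 6, 1, 5]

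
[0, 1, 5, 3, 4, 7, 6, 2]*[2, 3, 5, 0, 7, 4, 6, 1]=[2, 3, 4, 0, 7, 1, 6, 5]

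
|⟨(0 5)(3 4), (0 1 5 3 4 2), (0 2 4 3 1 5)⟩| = 720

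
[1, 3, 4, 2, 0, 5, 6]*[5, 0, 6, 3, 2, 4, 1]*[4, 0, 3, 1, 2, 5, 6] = [4, 1, 3, 6, 5, 2, 0]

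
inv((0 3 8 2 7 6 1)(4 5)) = (0 1 6 7 2 8 3)(4 5)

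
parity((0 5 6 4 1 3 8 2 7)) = even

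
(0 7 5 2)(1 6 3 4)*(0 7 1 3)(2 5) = (0 1 6)(2 7)(3 4)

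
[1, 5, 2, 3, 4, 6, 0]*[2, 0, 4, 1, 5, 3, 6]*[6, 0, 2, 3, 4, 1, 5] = [6, 3, 4, 0, 1, 5, 2]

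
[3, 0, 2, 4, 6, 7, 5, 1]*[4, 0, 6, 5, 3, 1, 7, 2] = [5, 4, 6, 3, 7, 2, 1, 0]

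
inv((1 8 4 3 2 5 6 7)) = (1 7 6 5 2 3 4 8)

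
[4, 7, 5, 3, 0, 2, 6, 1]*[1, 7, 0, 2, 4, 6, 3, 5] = [4, 5, 6, 2, 1, 0, 3, 7] 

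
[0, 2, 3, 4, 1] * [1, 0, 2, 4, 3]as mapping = [0→1, 1→2, 2→4, 3→3, 4→0]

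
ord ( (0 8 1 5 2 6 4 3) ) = 8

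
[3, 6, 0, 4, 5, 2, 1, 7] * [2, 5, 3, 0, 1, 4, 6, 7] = [0, 6, 2, 1, 4, 3, 5, 7]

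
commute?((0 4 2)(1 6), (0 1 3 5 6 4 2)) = no:(0 4 2)(1 6) * (0 1 3 5 6 4 2) = (0 2 1 4)(3 5 6), (0 1 3 5 6 4 2) * (0 4 2)(1 6) = (0 6 2 4)(1 3 5)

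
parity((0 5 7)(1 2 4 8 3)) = even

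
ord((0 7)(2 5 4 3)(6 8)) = 4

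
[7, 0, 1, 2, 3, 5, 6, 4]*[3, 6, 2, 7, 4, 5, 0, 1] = [1, 3, 6, 2, 7, 5, 0, 4]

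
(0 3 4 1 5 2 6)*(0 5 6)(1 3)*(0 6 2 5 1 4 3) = (0 4)(1 2 6)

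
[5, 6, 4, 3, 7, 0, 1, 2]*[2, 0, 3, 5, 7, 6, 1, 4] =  [6, 1, 7, 5, 4, 2, 0, 3]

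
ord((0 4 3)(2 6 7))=3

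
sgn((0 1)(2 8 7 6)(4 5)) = -1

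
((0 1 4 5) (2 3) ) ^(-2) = (0 4) (1 5) 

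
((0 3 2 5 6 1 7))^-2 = (0 1 5 3 7 6 2)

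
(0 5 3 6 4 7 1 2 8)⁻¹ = (0 8 2 1 7 4 6 3 5)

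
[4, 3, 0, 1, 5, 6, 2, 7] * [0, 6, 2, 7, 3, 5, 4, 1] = [3, 7, 0, 6, 5, 4, 2, 1]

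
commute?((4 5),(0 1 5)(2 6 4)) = no:(4 5) * (0 1 5)(2 6 4) = (0 1 5 2 6 4),(0 1 5)(2 6 4) * (4 5) = (0 1 4 2 6 5)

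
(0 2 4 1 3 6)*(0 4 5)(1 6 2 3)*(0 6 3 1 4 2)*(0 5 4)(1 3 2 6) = (0 3 5 1)(2 4)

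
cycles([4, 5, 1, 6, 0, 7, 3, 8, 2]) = (0 4)(1 5 7 8 2)(3 6)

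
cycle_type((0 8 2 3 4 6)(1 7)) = 2.6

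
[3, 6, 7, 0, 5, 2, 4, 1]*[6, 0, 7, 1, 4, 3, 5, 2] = [1, 5, 2, 6, 3, 7, 4, 0]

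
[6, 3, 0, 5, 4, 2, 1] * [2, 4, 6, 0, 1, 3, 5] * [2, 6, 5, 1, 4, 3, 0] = [3, 2, 5, 1, 6, 0, 4]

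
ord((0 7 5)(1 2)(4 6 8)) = 6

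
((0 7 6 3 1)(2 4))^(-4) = (0 7 6 3 1)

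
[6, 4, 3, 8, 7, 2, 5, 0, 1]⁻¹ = [7, 8, 5, 2, 1, 6, 0, 4, 3]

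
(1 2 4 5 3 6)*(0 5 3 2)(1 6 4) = (0 5 2 1)(3 4)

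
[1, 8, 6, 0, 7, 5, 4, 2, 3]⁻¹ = [3, 0, 7, 8, 6, 5, 2, 4, 1]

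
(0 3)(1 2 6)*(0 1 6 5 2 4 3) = (1 4 3)(2 5)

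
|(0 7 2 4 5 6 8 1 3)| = 9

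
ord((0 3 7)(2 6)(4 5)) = 6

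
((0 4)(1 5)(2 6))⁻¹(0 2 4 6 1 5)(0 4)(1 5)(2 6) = (0 2 5 1 4 6)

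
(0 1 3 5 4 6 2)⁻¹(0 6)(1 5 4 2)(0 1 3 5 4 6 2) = (0 3 4 6)(1 2)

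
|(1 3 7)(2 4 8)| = 3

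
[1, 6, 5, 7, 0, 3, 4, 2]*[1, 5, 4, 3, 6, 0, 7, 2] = [5, 7, 0, 2, 1, 3, 6, 4]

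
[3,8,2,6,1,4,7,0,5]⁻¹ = [7,4,2,0,5,8,3,6,1]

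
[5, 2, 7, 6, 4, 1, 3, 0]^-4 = [5, 2, 7, 3, 4, 1, 6, 0]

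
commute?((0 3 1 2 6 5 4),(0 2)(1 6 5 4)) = no:(0 3 1 2 6 5 4)*(0 2)(1 6 5 4) = (0 3 6 4 2 5 1),(0 2)(1 6 5 4)*(0 3 1 2 6 5 4) = (0 6 4 2 3 1 5)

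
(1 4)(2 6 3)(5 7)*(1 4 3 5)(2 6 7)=(1 3 6 5 2 7)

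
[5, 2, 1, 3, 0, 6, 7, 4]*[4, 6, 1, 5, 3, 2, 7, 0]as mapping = [0→2, 1→1, 2→6, 3→5, 4→4, 5→7, 6→0, 7→3]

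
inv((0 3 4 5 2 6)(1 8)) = (0 6 2 5 4 3)(1 8)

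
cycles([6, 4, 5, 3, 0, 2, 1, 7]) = (0 6 1 4)(2 5)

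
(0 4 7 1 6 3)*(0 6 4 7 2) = (0 7 1 4 2)(3 6)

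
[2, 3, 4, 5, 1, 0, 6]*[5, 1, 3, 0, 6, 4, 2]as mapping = [0→3, 1→0, 2→6, 3→4, 4→1, 5→5, 6→2]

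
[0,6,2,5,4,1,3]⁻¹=[0,5,2,6,4,3,1]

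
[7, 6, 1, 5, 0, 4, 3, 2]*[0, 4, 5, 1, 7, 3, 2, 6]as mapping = [0→6, 1→2, 2→4, 3→3, 4→0, 5→7, 6→1, 7→5]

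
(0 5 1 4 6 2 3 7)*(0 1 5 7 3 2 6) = (0 7 1 4)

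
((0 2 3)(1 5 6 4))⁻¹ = (0 3 2)(1 4 6 5)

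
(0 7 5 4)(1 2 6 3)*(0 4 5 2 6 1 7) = (1 6 3 7 2)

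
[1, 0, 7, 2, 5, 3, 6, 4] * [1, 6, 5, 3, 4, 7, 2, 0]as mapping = [0→6, 1→1, 2→0, 3→5, 4→7, 5→3, 6→2, 7→4]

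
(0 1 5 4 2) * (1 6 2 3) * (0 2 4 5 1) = (0 6 4 3)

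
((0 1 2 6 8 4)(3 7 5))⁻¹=(0 4 8 6 2 1)(3 5 7)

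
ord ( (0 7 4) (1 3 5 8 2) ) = 15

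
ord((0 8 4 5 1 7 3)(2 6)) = 14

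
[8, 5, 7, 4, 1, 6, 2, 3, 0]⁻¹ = [8, 4, 6, 7, 3, 1, 5, 2, 0]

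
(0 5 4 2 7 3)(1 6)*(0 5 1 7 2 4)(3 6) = (0 1 3 5)(6 7)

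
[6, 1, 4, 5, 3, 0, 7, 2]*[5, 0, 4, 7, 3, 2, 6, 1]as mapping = [0→6, 1→0, 2→3, 3→2, 4→7, 5→5, 6→1, 7→4]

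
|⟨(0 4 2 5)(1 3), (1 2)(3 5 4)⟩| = 72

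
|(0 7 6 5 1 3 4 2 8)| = 9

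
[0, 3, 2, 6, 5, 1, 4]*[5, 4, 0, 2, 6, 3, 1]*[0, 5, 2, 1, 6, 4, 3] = [4, 2, 0, 5, 1, 6, 3]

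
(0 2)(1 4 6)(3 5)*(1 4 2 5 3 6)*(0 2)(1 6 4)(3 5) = (0 3 5 4 6 1)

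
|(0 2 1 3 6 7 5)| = 7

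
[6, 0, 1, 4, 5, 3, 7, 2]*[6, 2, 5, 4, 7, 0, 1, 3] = [1, 6, 2, 7, 0, 4, 3, 5]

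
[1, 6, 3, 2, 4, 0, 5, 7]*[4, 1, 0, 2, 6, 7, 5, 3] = [1, 5, 2, 0, 6, 4, 7, 3]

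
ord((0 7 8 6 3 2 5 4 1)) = 9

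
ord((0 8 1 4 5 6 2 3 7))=9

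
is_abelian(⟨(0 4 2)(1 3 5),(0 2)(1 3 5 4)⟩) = no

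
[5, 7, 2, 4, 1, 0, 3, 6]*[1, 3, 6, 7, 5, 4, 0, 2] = [4, 2, 6, 5, 3, 1, 7, 0]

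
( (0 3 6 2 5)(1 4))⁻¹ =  (0 5 2 6 3)(1 4)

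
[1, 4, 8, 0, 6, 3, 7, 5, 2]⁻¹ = [3, 0, 8, 5, 1, 7, 4, 6, 2]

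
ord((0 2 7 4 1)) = 5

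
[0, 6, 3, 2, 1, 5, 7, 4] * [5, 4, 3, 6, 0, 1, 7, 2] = [5, 7, 6, 3, 4, 1, 2, 0]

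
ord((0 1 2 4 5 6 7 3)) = 8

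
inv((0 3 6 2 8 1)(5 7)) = (0 1 8 2 6 3)(5 7)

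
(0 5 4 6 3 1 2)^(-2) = (0 1 6 5 2 3 4)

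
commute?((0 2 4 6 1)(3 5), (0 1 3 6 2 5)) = no:(0 2 4 6 1)(3 5) * (0 1 3 6 2 5) = (0 5 6 3)(2 4), (0 1 3 6 2 5) * (0 2 4 6 1)(3 5) = (1 5 2 3)(4 6)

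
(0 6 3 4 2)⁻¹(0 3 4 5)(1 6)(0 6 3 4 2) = (1 3)(2 5 6 4)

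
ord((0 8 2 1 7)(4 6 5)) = 15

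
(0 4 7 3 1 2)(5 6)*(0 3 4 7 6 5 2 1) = (0 7 4 6 2 3)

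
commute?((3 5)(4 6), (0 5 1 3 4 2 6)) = no:(3 5)(4 6) * (0 5 1 3 4 2 6) = (0 5 4)(1 3)(2 6), (0 5 1 3 4 2 6) * (3 5)(4 6) = (0 3 6)(1 5)(2 4)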